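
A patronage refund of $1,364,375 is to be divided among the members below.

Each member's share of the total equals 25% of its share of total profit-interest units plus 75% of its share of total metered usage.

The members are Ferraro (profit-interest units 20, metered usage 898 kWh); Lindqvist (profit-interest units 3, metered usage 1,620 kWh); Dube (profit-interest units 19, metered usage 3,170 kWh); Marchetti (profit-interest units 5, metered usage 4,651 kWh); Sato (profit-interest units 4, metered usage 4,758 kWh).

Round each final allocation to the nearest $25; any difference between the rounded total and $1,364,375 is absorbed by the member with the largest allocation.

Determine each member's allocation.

Profit-interest units total 51; metered usage total 15,097.
Blended shares (25% profit-interest units + 75% metered usage): Ferraro 0.1427; Lindqvist 0.0952; Dube 0.2506; Marchetti 0.2556; Sato 0.2560.
Pro-rata amounts: Ferraro 194,629.09; Lindqvist 129,868.65; Dube 341,938.13; Marchetti 348,687.37; Sato 349,251.77.
At nearest $25: Ferraro $194,625; Lindqvist $129,875; Dube $341,950; Marchetti $348,675; Sato $349,250. Sum = $1,364,375.
No rounding difference to absorb.

Ferraro: $194,625 | Lindqvist: $129,875 | Dube: $341,950 | Marchetti: $348,675 | Sato: $349,250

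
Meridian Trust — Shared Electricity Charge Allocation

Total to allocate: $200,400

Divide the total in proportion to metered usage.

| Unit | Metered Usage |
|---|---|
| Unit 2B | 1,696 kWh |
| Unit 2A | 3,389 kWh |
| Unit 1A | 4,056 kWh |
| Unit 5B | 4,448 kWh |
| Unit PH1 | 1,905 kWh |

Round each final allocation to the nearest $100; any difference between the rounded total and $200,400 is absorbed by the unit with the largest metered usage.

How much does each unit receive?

Combined metered usage = 1,696 + 3,389 + 4,056 + 4,448 + 1,905 = 15,494.
Unrounded shares: Unit 2B 21,936.13; Unit 2A 43,833.46; Unit 1A 52,460.46; Unit 5B 57,530.61; Unit PH1 24,639.34.
After rounding ($100): Unit 2B $21,900; Unit 2A $43,800; Unit 1A $52,500; Unit 5B $57,500; Unit PH1 $24,600. Sum = $200,300.
Difference $200,400 − $200,300 = +$100 applied to largest metered usage (Unit 5B): Unit 5B becomes $57,600.

Unit 2B: $21,900 · Unit 2A: $43,800 · Unit 1A: $52,500 · Unit 5B: $57,600 · Unit PH1: $24,600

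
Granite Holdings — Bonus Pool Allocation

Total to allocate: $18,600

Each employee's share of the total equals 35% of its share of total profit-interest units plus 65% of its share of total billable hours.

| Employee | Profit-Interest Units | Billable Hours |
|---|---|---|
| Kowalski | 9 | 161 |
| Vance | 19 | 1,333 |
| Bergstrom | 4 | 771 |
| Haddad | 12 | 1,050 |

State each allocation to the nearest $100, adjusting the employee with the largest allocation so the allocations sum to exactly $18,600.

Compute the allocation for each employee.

Kowalski: $1,900 · Vance: $7,700 · Bergstrom: $3,400 · Haddad: $5,600

Totals — profit-interest units 44, billable hours 3,315.
Combined weights (35% profit-interest units + 65% billable hours): Kowalski 0.1032; Vance 0.4125; Bergstrom 0.1830; Haddad 0.3013.
Pro-rata amounts: Kowalski 1,918.77; Vance 7,672.67; Bergstrom 3,403.70; Haddad 5,604.87.
After rounding ($100): Kowalski $1,900; Vance $7,700; Bergstrom $3,400; Haddad $5,600. Sum = $18,600.
Sum already equals the total — no adjustment.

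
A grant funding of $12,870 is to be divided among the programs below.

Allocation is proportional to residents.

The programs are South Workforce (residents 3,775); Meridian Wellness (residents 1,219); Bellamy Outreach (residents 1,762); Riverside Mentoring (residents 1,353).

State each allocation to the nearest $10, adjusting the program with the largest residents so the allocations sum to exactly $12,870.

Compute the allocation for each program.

South Workforce: $5,990 | Meridian Wellness: $1,930 | Bellamy Outreach: $2,800 | Riverside Mentoring: $2,150

Sum of residents: 3,775 + 1,219 + 1,762 + 1,353 = 8,109.
Proportional shares: South Workforce 5,991.40; Meridian Wellness 1,934.71; Bellamy Outreach 2,796.51; Riverside Mentoring 2,147.38.
After rounding ($10): South Workforce $5,990; Meridian Wellness $1,930; Bellamy Outreach $2,800; Riverside Mentoring $2,150. Sum = $12,870.
No rounding difference to absorb.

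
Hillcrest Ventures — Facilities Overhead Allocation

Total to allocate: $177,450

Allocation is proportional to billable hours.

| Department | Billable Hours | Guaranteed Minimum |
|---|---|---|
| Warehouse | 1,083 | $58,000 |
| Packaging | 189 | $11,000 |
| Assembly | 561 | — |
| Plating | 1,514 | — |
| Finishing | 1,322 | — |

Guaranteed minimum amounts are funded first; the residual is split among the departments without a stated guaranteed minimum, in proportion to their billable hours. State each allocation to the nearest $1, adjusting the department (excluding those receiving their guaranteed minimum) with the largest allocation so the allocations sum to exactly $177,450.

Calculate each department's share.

Minimums first: Warehouse $58,000; Packaging $11,000. Balance $108,450.
Balance split over remaining billable hours 3,397: Assembly 17,910.05 → $17,910; Plating 48,334.80 → $48,335; Finishing 42,205.15 → $42,205.

Warehouse: $58,000 · Packaging: $11,000 · Assembly: $17,910 · Plating: $48,335 · Finishing: $42,205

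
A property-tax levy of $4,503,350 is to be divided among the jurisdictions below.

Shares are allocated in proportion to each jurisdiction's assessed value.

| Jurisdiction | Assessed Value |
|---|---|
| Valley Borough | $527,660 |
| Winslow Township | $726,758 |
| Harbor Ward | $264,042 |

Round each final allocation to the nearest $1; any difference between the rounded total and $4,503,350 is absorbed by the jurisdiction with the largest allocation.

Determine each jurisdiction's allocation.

Total assessed value = 1,518,460.
Proportional shares: Valley Borough 527,660/1,518,460 × $4,503,350 = 1,564,899.74; Winslow Township 726,758/1,518,460 × $4,503,350 = 2,155,371.65; Harbor Ward 264,042/1,518,460 × $4,503,350 = 783,078.61.
After rounding ($1): Valley Borough $1,564,900; Winslow Township $2,155,372; Harbor Ward $783,079. Sum = $4,503,351.
Difference $4,503,350 − $4,503,351 = −$1 applied to largest allocation (Winslow Township): Winslow Township becomes $2,155,371.

Valley Borough: $1,564,900 | Winslow Township: $2,155,371 | Harbor Ward: $783,079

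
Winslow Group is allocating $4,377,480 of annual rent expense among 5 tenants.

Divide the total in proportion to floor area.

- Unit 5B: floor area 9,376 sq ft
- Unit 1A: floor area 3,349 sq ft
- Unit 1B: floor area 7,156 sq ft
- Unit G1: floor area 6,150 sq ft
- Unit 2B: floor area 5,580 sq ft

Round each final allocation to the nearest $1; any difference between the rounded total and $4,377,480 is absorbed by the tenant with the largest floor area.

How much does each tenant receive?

Unit 5B: $1,298,386 · Unit 1A: $463,768 · Unit 1B: $990,960 · Unit G1: $851,650 · Unit 2B: $772,716

Floor area total: 31,611.
Raw shares: Unit 5B 9,376/31,611 × $4,377,480 = 1,298,385.13; Unit 1A 3,349/31,611 × $4,377,480 = 463,768.32; Unit 1B 7,156/31,611 × $4,377,480 = 990,960.33; Unit G1 6,150/31,611 × $4,377,480 = 851,649.81; Unit 2B 5,580/31,611 × $4,377,480 = 772,716.41.
At nearest $1: Unit 5B $1,298,385; Unit 1A $463,768; Unit 1B $990,960; Unit G1 $851,650; Unit 2B $772,716. Sum = $4,377,479.
Difference $4,377,480 − $4,377,479 = +$1 applied to largest floor area (Unit 5B): Unit 5B becomes $1,298,386.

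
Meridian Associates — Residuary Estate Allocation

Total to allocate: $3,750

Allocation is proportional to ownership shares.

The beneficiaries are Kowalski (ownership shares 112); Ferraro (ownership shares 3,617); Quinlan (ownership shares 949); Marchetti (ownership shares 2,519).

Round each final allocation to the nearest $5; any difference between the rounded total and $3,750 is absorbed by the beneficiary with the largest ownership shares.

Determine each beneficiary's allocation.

Ownership shares total: 7,197.
Unrounded shares: Kowalski 112/7,197 × $3,750 = 58.36; Ferraro 3,617/7,197 × $3,750 = 1,884.64; Quinlan 949/7,197 × $3,750 = 494.48; Marchetti 2,519/7,197 × $3,750 = 1,312.53.
At nearest $5: Kowalski $60; Ferraro $1,885; Quinlan $495; Marchetti $1,315. Sum = $3,755.
Difference $3,750 − $3,755 = −$5 applied to largest ownership shares (Ferraro): Ferraro becomes $1,880.

Kowalski: $60 · Ferraro: $1,880 · Quinlan: $495 · Marchetti: $1,315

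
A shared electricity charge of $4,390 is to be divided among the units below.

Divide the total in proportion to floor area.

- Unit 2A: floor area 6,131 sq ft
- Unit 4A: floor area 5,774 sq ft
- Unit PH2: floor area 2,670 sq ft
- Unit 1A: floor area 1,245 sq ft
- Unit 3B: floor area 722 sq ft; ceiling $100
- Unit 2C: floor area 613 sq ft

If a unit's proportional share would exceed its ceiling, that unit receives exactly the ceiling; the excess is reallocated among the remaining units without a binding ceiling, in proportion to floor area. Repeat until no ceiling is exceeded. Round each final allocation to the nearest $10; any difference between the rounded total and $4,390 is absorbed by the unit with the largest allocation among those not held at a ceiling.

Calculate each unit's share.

Sum of floor area: 17,155.
Pro-rata shares before constraints: Unit 2A 1,568.94; Unit 4A 1,477.58; Unit PH2 683.26; Unit 1A 318.60; Unit 3B 184.76; Unit 2C 156.87.
Capped: Unit 3B ($100); balance $4,290 reallocated over remaining floor area 16,433.
Remaining shares: Unit 2A 1,600.56 → $1,600; Unit 4A 1,507.36 → $1,510; Unit PH2 697.03 → $700; Unit 1A 325.02 → $330; Unit 2C 160.03 → $160.
Rounding difference −$10 applied to Unit 2A → $1,590.

Unit 2A: $1,590 | Unit 4A: $1,510 | Unit PH2: $700 | Unit 1A: $330 | Unit 3B: $100 | Unit 2C: $160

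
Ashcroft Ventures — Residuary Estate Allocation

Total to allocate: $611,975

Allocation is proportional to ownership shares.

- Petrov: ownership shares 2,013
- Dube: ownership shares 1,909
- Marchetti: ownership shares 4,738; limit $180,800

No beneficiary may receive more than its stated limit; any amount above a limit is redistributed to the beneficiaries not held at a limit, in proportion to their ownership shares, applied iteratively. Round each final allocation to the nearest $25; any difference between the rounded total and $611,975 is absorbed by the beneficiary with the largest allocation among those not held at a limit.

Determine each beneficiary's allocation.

Total ownership shares = 8,660.
Unconstrained shares: Petrov 142,252.39; Dube 134,903.03; Marchetti 334,819.58.
Cap binds for Marchetti ($180,800); balance $431,175 reallocated over remaining ownership shares 3,922.
Shares after redistribution: Petrov 221,304.25 → $221,300; Dube 209,870.75 → $209,875.

Petrov: $221,300; Dube: $209,875; Marchetti: $180,800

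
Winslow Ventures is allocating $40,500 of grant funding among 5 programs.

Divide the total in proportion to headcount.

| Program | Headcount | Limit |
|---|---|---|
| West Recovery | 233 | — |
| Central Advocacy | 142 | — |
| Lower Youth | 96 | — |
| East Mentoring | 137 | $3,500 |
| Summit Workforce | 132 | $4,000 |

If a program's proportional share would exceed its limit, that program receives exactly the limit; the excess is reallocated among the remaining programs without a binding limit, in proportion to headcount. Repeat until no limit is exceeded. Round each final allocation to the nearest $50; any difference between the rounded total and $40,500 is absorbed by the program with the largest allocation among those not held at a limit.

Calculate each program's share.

Sum of headcount: 740.
Pro-rata shares before constraints: West Recovery 12,752.03; Central Advocacy 7,771.62; Lower Youth 5,254.05; East Mentoring 7,497.97; Summit Workforce 7,224.32.
Capped: East Mentoring ($3,500), Summit Workforce ($4,000); balance $33,000 reallocated over remaining headcount 471.
Redistributed shares: West Recovery 16,324.84 → $16,300; Central Advocacy 9,949.04 → $9,950; Lower Youth 6,726.11 → $6,750.

West Recovery: $16,300; Central Advocacy: $9,950; Lower Youth: $6,750; East Mentoring: $3,500; Summit Workforce: $4,000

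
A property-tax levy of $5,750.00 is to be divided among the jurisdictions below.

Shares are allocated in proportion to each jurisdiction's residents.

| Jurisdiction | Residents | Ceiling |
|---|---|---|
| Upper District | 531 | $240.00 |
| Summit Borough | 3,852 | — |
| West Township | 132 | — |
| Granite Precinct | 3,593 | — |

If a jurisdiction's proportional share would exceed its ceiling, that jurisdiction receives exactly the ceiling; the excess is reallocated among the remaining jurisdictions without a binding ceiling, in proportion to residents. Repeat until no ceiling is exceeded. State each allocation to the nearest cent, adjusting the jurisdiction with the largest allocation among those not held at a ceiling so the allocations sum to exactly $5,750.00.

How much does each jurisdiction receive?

Total residents = 8,108.
Unconstrained shares: Upper District 376.5725; Summit Borough 2,731.7464; West Township 93.6112; Granite Precinct 2,548.0698.
Held at cap: Upper District ($240.00); residual $5,510.00 reallocated over remaining residents 7,577.
Remaining shares: Summit Borough 2,801.1772 → $2,801.18; West Township 95.9905 → $95.99; Granite Precinct 2,612.8323 → $2,612.83.

Upper District: $240.00 · Summit Borough: $2,801.18 · West Township: $95.99 · Granite Precinct: $2,612.83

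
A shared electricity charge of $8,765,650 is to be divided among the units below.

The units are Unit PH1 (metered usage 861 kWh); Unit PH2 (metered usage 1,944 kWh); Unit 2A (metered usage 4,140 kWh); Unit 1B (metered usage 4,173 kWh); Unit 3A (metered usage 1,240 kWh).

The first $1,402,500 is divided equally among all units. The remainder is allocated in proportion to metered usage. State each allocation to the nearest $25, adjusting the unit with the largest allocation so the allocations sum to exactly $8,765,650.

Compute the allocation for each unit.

Equal tier: $1,402,500 ÷ 5 = $280,500 apiece.
Remainder $7,363,150 by metered usage (total 12,358): Unit PH1 513,001.47 → $513,000; Unit PH2 1,158,275.09 → $1,158,275; Unit 2A 2,466,696.96 → $2,466,700; Unit 1B 2,486,359.03 → $2,486,350; Unit 3A 738,817.45 → $738,825.
Totals: Unit PH1 $280,500 + $513,000 = $793,500; Unit PH2 $280,500 + $1,158,275 = $1,438,775; Unit 2A $280,500 + $2,466,700 = $2,747,200; Unit 1B $280,500 + $2,486,350 = $2,766,850; Unit 3A $280,500 + $738,825 = $1,019,325.

Unit PH1: $793,500 | Unit PH2: $1,438,775 | Unit 2A: $2,747,200 | Unit 1B: $2,766,850 | Unit 3A: $1,019,325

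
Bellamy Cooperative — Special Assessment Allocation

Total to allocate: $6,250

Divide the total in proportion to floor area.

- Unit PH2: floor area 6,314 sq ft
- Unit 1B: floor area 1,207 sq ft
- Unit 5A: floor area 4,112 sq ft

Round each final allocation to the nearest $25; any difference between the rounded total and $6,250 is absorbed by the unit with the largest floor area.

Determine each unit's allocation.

Unit PH2: $3,400 | Unit 1B: $650 | Unit 5A: $2,200

Floor area total: 6,314 + 1,207 + 4,112 = 11,633.
Pro-rata amounts: Unit PH2 3,392.29; Unit 1B 648.48; Unit 5A 2,209.23.
Rounded to nearest $25: Unit PH2 $3,400; Unit 1B $650; Unit 5A $2,200. Sum = $6,250.
Rounded total matches; no reconciliation needed.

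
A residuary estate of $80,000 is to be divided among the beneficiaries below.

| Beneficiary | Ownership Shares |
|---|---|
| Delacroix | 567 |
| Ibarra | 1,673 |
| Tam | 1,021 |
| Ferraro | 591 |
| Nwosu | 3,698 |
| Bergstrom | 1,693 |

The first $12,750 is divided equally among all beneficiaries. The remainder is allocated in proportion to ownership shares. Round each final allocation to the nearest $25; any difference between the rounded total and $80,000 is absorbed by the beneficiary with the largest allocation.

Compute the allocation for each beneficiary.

$12,750 shared equally gives $2,125 per beneficiary.
Remainder $67,250 by ownership shares (total 9,243): Delacroix 4,125.37 → $4,125; Ibarra 12,172.37 → $12,175; Tam 7,428.57 → $7,425; Ferraro 4,299.98 → $4,300; Nwosu 26,905.82 → $26,900; Bergstrom 12,317.89 → $12,325.
Totals: Delacroix $2,125 + $4,125 = $6,250; Ibarra $2,125 + $12,175 = $14,300; Tam $2,125 + $7,425 = $9,550; Ferraro $2,125 + $4,300 = $6,425; Nwosu $2,125 + $26,900 = $29,025; Bergstrom $2,125 + $12,325 = $14,450.

Delacroix: $6,250 | Ibarra: $14,300 | Tam: $9,550 | Ferraro: $6,425 | Nwosu: $29,025 | Bergstrom: $14,450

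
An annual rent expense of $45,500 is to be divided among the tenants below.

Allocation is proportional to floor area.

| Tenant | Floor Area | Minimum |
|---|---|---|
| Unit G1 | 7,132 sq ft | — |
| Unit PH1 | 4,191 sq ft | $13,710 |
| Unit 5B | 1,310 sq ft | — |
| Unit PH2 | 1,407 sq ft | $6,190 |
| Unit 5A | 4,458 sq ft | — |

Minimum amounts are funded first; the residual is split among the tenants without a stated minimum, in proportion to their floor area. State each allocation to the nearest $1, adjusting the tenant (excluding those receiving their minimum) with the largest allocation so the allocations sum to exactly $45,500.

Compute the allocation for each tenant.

Unit G1: $14,153; Unit PH1: $13,710; Unit 5B: $2,600; Unit PH2: $6,190; Unit 5A: $8,847

Guaranteed amounts: Unit PH1 $13,710; Unit PH2 $6,190. Remaining pool $25,600.
Remaining pool split over remaining floor area 12,900: Unit G1 14,153.43 → $14,153; Unit 5B 2,599.69 → $2,600; Unit 5A 8,846.88 → $8,847.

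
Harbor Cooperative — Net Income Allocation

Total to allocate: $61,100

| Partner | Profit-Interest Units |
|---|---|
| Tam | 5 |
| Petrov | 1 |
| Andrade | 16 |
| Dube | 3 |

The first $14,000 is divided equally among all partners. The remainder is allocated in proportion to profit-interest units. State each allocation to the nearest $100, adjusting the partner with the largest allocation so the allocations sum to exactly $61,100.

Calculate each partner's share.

Tam: $12,900 · Petrov: $5,400 · Andrade: $33,600 · Dube: $9,200

First tranche $14,000 split equally: $3,500 each.
Remainder $47,100 by profit-interest units (total 25): Tam 9,420.00 → $9,400; Petrov 1,884.00 → $1,900; Andrade 30,144.00 → $30,100; Dube 5,652.00 → $5,700.
Totals: Tam $3,500 + $9,400 = $12,900; Petrov $3,500 + $1,900 = $5,400; Andrade $3,500 + $30,100 = $33,600; Dube $3,500 + $5,700 = $9,200.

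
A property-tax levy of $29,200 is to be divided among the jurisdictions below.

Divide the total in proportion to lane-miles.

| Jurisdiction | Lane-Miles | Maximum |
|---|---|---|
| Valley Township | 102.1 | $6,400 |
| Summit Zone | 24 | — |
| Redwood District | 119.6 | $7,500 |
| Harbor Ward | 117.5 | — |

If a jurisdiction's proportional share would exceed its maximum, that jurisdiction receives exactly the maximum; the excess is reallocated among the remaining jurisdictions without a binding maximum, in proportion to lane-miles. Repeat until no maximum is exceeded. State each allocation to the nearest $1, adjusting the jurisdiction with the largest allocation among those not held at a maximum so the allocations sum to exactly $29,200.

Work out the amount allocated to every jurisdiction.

Valley Township: $6,400 | Summit Zone: $2,595 | Redwood District: $7,500 | Harbor Ward: $12,705

Sum of lane-miles: 363.2.
Pro-rata shares before constraints: Valley Township 8,208.48; Summit Zone 1,929.52; Redwood District 9,615.42; Harbor Ward 9,446.59.
Held at cap: Valley Township ($6,400), Redwood District ($7,500); residual $15,300 reallocated over remaining lane-miles 141.5.
Redistributed shares: Summit Zone 2,595.05 → $2,595; Harbor Ward 12,704.95 → $12,705.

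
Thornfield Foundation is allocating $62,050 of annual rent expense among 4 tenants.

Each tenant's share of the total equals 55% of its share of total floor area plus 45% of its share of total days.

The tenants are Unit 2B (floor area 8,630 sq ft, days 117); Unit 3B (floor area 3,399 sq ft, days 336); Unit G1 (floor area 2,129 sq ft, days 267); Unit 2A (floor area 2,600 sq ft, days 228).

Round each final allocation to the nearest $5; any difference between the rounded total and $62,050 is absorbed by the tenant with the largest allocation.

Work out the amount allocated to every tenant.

Unit 2B: $21,020 · Unit 3B: $16,820 · Unit G1: $12,200 · Unit 2A: $12,010

Floor area total 16,758; days total 948.
Blended shares (55% floor area + 45% days): Unit 2B 0.3388; Unit 3B 0.2710; Unit G1 0.1966; Unit 2A 0.1936.
Raw shares: Unit 2B 21,021.04; Unit 3B 16,818.61; Unit G1 12,199.94; Unit 2A 12,010.41.
Rounded to nearest $5: Unit 2B $21,020; Unit 3B $16,820; Unit G1 $12,200; Unit 2A $12,010. Sum = $62,050.
Rounded total matches; no reconciliation needed.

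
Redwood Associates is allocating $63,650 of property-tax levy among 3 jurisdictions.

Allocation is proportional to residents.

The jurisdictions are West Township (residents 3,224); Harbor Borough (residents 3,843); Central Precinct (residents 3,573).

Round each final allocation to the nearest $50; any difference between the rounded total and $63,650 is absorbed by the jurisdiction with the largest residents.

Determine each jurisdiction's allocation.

Sum of residents: 3,224 + 3,843 + 3,573 = 10,640.
Unrounded shares: West Township 19,286.43; Harbor Borough 22,989.38; Central Precinct 21,374.20.
After rounding ($50): West Township $19,300; Harbor Borough $23,000; Central Precinct $21,350. Sum = $63,650.
Rounded total matches; no reconciliation needed.

West Township: $19,300 · Harbor Borough: $23,000 · Central Precinct: $21,350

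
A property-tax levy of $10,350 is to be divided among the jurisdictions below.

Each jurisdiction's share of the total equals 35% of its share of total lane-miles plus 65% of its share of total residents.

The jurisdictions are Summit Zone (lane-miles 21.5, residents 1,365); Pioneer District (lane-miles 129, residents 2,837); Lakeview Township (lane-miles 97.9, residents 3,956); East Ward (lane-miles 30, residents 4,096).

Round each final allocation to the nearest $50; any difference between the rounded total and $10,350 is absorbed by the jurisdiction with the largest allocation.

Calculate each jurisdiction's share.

Lane-miles total 278.4; residents total 12,254.
Composite weights (35% lane-miles + 65% residents): Summit Zone 0.0994; Pioneer District 0.3127; Lakeview Township 0.3329; East Ward 0.2550.
Raw shares: Summit Zone 1,029.15; Pioneer District 3,236.05; Lakeview Township 3,445.72; East Ward 2,639.08.
Rounded to nearest $50: Summit Zone $1,050; Pioneer District $3,250; Lakeview Township $3,450; East Ward $2,650. Sum = $10,400.
Difference $10,350 − $10,400 = −$50 applied to largest allocation (Lakeview Township): Lakeview Township becomes $3,400.

Summit Zone: $1,050 · Pioneer District: $3,250 · Lakeview Township: $3,400 · East Ward: $2,650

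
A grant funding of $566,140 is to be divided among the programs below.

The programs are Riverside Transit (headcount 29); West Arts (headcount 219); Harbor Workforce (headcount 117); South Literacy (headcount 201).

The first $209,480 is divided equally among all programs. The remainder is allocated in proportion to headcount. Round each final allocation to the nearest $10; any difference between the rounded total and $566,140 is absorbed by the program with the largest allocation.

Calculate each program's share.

$209,480 shared equally gives $52,370 per program.
Remainder $356,660 by headcount (total 566): Riverside Transit 18,274.10 → $18,270; West Arts 138,000.95 → $138,000; Harbor Workforce 73,726.54 → $73,730; South Literacy 126,658.41 → $126,660.
Totals: Riverside Transit $52,370 + $18,270 = $70,640; West Arts $52,370 + $138,000 = $190,370; Harbor Workforce $52,370 + $73,730 = $126,100; South Literacy $52,370 + $126,660 = $179,030.

Riverside Transit: $70,640 · West Arts: $190,370 · Harbor Workforce: $126,100 · South Literacy: $179,030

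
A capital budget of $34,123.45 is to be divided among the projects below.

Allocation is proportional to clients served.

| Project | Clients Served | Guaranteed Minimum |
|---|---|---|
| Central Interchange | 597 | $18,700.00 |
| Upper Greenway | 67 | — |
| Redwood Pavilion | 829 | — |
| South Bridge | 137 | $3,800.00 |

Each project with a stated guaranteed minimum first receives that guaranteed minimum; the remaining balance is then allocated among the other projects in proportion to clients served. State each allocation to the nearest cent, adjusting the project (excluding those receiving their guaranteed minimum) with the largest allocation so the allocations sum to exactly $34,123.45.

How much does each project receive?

Fund the minimums — Central Interchange $18,700.00; South Bridge $3,800.00. Balance $11,623.45.
Balance split over remaining clients served 896: Upper Greenway 869.1642 → $869.16; Redwood Pavilion 10,754.2858 → $10,754.29.

Central Interchange: $18,700.00; Upper Greenway: $869.16; Redwood Pavilion: $10,754.29; South Bridge: $3,800.00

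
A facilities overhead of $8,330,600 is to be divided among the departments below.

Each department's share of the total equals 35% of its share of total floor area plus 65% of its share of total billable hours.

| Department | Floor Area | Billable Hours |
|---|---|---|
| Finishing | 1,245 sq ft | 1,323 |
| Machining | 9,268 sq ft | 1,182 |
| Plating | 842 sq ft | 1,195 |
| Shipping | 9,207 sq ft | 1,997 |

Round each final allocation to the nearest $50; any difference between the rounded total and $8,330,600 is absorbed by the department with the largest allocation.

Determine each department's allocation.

Floor area total 20,562; billable hours total 5,697.
Combined weights (35% floor area + 65% billable hours): Finishing 0.1721; Machining 0.2926; Plating 0.1507; Shipping 0.3846.
Pro-rata amounts: Finishing 1,434,028.42; Machining 2,437,679.18; Plating 1,255,221.09; Shipping 3,203,671.31.
After rounding ($50): Finishing $1,434,050; Machining $2,437,700; Plating $1,255,200; Shipping $3,203,650. Sum = $8,330,600.
No rounding difference to absorb.

Finishing: $1,434,050 | Machining: $2,437,700 | Plating: $1,255,200 | Shipping: $3,203,650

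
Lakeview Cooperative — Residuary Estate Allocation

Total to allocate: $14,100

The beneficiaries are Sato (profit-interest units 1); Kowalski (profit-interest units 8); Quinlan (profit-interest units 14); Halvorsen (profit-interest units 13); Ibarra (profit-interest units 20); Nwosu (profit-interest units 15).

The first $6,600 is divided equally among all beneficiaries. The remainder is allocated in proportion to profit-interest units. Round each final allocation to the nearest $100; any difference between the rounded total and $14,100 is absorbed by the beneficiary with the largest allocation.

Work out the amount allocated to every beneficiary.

Sato: $1,200 | Kowalski: $1,900 | Quinlan: $2,600 | Halvorsen: $2,500 | Ibarra: $3,200 | Nwosu: $2,700

Equal tier: $6,600 ÷ 6 = $1,100 apiece.
Remainder $7,500 by profit-interest units (total 71): Sato 105.63 → $100; Kowalski 845.07 → $800; Quinlan 1,478.87 → $1,500; Halvorsen 1,373.24 → $1,400; Ibarra 2,112.68 → $2,100; Nwosu 1,584.51 → $1,600.
Totals: Sato $1,100 + $100 = $1,200; Kowalski $1,100 + $800 = $1,900; Quinlan $1,100 + $1,500 = $2,600; Halvorsen $1,100 + $1,400 = $2,500; Ibarra $1,100 + $2,100 = $3,200; Nwosu $1,100 + $1,600 = $2,700.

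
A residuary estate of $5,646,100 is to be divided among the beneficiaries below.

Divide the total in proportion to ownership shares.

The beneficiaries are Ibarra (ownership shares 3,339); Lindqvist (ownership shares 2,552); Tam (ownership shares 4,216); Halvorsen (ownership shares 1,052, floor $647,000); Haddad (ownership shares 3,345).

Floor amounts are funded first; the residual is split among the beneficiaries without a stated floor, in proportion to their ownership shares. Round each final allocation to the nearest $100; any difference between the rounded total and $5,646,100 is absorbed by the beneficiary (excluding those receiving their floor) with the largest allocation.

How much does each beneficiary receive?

Minimums first: Halvorsen $647,000. Residual $4,999,100.
Residual split over remaining ownership shares 13,452: Ibarra 1,240,856.00 → $1,240,900; Lindqvist 948,387.09 → $948,400; Tam 1,566,771.16 → $1,566,800; Haddad 1,243,085.75 → $1,243,100.
Rounding difference −$100 applied to Tam → $1,566,700.

Ibarra: $1,240,900 | Lindqvist: $948,400 | Tam: $1,566,700 | Halvorsen: $647,000 | Haddad: $1,243,100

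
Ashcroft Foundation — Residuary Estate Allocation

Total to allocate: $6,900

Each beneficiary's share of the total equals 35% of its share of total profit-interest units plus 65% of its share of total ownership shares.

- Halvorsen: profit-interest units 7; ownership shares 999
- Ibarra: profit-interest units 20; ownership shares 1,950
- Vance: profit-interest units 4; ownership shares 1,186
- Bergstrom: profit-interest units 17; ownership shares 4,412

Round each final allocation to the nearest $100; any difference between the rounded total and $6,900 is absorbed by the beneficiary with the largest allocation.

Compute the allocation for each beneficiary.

Halvorsen: $900; Ibarra: $2,000; Vance: $800; Bergstrom: $3,200

Totals — profit-interest units 48, ownership shares 8,547.
Blended shares (35% profit-interest units + 65% ownership shares): Halvorsen 0.1270; Ibarra 0.2941; Vance 0.1194; Bergstrom 0.4595.
Unrounded shares: Halvorsen 876.41; Ibarra 2,029.50; Vance 823.60; Bergstrom 3,170.49.
Rounded to nearest $100: Halvorsen $900; Ibarra $2,000; Vance $800; Bergstrom $3,200. Sum = $6,900.
Rounded total matches; no reconciliation needed.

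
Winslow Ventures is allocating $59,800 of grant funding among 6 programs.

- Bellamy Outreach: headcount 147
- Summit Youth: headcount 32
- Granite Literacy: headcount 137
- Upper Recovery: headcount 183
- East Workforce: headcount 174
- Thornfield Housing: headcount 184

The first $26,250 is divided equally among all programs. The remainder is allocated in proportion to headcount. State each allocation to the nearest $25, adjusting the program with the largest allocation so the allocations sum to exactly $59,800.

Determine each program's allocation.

Bellamy Outreach: $10,125 | Summit Youth: $5,625 | Granite Literacy: $9,750 | Upper Recovery: $11,550 | East Workforce: $11,175 | Thornfield Housing: $11,575

$26,250 shared equally gives $4,375 per program.
Remainder $33,550 by headcount (total 857): Bellamy Outreach 5,754.78 → $5,750; Summit Youth 1,252.74 → $1,250; Granite Literacy 5,363.30 → $5,375; Upper Recovery 7,164.12 → $7,175; East Workforce 6,811.79 → $6,800; Thornfield Housing 7,203.27 → $7,200.
Totals: Bellamy Outreach $4,375 + $5,750 = $10,125; Summit Youth $4,375 + $1,250 = $5,625; Granite Literacy $4,375 + $5,375 = $9,750; Upper Recovery $4,375 + $7,175 = $11,550; East Workforce $4,375 + $6,800 = $11,175; Thornfield Housing $4,375 + $7,200 = $11,575.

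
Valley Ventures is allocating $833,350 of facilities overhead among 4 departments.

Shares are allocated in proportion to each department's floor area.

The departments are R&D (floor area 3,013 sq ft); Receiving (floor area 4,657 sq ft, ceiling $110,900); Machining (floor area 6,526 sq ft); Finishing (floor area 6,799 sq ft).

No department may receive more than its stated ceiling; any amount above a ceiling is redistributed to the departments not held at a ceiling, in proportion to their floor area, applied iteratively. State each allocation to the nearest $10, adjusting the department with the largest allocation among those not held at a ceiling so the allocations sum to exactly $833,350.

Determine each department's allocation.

R&D: $133,230; Receiving: $110,900; Machining: $288,570; Finishing: $300,650

Sum of floor area: 20,995.
Pro-rata shares before constraints: R&D 119,594.36; Receiving 184,849.30; Machining 259,035.11; Finishing 269,871.24.
Capped: Receiving ($110,900); residual $722,450 reallocated over remaining floor area 16,338.
Redistributed shares: R&D 133,231.84 → $133,230; Machining 288,573.19 → $288,570; Finishing 300,644.97 → $300,640.
Rounding difference +$10 applied to Finishing → $300,650.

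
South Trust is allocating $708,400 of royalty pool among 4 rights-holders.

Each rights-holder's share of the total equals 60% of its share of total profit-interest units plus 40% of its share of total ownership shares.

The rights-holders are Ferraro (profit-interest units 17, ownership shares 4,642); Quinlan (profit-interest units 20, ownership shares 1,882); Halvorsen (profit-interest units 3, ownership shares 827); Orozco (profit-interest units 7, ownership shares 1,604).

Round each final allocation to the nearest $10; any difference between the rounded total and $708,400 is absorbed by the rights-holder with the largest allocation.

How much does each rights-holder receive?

Profit-interest units total 47; ownership shares total 8,955.
Combined weights (60% profit-interest units + 40% ownership shares): Ferraro 0.4244; Quinlan 0.3394; Halvorsen 0.0752; Orozco 0.1610.
Unrounded shares: Ferraro 300,623.09; Quinlan 240,419.57; Halvorsen 53,298.69; Orozco 114,058.65.
At nearest $10: Ferraro $300,620; Quinlan $240,420; Halvorsen $53,300; Orozco $114,060. Sum = $708,400.
Sum already equals the total — no adjustment.

Ferraro: $300,620; Quinlan: $240,420; Halvorsen: $53,300; Orozco: $114,060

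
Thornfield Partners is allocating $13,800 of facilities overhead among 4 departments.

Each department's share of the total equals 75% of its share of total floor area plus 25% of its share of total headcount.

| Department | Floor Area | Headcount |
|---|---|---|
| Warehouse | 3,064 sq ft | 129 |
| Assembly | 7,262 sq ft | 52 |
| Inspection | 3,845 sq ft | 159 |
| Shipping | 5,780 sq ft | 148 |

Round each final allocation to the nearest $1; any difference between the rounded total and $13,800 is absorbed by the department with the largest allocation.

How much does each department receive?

Warehouse: $2,502; Assembly: $4,134; Inspection: $3,119; Shipping: $4,045

Totals — floor area 19,951, headcount 488.
Blended shares (75% floor area + 25% headcount): Warehouse 0.1813; Assembly 0.2996; Inspection 0.2260; Shipping 0.2931.
Raw shares: Warehouse 2,501.502; Assembly 4,134.94; Inspection 3,118.75; Shipping 4,044.81.
Rounded to nearest $1: Warehouse $2,502; Assembly $4,135; Inspection $3,119; Shipping $4,045. Sum = $13,801.
Difference $13,800 − $13,801 = −$1 applied to largest allocation (Assembly): Assembly becomes $4,134.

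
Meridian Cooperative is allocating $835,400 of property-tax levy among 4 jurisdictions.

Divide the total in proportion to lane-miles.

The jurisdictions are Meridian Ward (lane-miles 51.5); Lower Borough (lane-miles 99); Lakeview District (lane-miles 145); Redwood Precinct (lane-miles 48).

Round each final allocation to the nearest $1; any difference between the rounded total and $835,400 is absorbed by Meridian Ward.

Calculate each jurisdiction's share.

Meridian Ward: $125,250 | Lower Borough: $240,770 | Lakeview District: $352,643 | Redwood Precinct: $116,737

Sum of lane-miles: 343.5.
Raw shares: Meridian Ward 51.5/343.5 × $835,400 = 125,249.20; Lower Borough 99/343.5 × $835,400 = 240,770.31; Lakeview District 145/343.5 × $835,400 = 352,643.38; Redwood Precinct 48/343.5 × $835,400 = 116,737.12.
Rounded to nearest $1: Meridian Ward $125,249; Lower Borough $240,770; Lakeview District $352,643; Redwood Precinct $116,737. Sum = $835,399.
Difference $835,400 − $835,399 = +$1 applied to Meridian Ward: Meridian Ward becomes $125,250.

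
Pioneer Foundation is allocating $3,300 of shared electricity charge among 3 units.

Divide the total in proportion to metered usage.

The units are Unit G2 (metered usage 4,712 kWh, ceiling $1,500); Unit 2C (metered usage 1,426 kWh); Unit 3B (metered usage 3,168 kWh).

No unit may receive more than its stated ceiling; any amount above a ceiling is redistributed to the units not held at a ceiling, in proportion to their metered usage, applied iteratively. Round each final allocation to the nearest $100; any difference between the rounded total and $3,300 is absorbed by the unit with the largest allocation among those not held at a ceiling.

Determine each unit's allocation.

Unit G2: $1,500 · Unit 2C: $600 · Unit 3B: $1,200

Sum of metered usage: 9,306.
Proportional shares (ignoring caps): Unit G2 1,670.92; Unit 2C 505.67; Unit 3B 1,123.40.
Held at cap: Unit G2 ($1,500); balance $1,800 reallocated over remaining metered usage 4,594.
Shares after redistribution: Unit 2C 558.73 → $600; Unit 3B 1,241.27 → $1,200.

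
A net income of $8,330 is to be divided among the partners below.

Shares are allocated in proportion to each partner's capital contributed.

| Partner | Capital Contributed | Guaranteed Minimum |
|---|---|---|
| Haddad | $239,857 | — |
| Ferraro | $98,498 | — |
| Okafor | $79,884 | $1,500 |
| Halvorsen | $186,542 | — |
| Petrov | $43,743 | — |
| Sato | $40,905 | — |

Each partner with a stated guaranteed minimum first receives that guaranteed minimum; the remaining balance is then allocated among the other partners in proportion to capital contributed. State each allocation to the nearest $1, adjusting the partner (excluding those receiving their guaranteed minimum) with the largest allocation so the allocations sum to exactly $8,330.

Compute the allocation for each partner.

Guaranteed amounts: Okafor $1,500. Balance $6,830.
Balance split over remaining capital contributed 609,545: Haddad 2,687.62 → $2,688; Ferraro 1,103.68 → $1,104; Halvorsen 2,090.22 → $2,090; Petrov 490.14 → $490; Sato 458.34 → $458.

Haddad: $2,688; Ferraro: $1,104; Okafor: $1,500; Halvorsen: $2,090; Petrov: $490; Sato: $458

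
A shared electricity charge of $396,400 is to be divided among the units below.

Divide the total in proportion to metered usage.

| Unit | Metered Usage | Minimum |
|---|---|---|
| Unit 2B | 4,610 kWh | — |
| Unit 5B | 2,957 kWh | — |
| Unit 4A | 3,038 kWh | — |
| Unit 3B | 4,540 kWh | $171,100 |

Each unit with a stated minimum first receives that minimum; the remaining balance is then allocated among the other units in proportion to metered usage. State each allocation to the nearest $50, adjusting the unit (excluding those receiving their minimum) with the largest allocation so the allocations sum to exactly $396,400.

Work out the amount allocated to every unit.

Fund the minimums — Unit 3B $171,100. Remaining pool $225,300.
Remaining pool split over remaining metered usage 10,605: Unit 2B 97,938.05 → $97,950; Unit 5B 62,820.57 → $62,800; Unit 4A 64,541.39 → $64,550.

Unit 2B: $97,950 · Unit 5B: $62,800 · Unit 4A: $64,550 · Unit 3B: $171,100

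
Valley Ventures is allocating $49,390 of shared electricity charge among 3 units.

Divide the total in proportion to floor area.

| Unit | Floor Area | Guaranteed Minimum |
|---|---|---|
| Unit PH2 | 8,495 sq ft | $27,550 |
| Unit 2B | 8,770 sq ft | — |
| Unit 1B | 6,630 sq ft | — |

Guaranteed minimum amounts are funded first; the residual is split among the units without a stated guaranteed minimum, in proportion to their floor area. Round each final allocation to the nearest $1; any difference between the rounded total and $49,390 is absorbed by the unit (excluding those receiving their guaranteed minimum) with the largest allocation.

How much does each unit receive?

Guaranteed amounts: Unit PH2 $27,550. Residual $21,840.
Residual split over remaining floor area 15,400: Unit 2B 12,437.45 → $12,437; Unit 1B 9,402.55 → $9,403.

Unit PH2: $27,550 | Unit 2B: $12,437 | Unit 1B: $9,403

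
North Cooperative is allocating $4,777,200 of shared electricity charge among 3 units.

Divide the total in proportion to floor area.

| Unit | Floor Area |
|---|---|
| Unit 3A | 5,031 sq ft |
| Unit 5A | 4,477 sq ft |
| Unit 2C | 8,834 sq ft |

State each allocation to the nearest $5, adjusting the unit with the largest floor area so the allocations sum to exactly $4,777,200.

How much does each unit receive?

Total floor area = 5,031 + 4,477 + 8,834 = 18,342.
Raw shares: Unit 3A 1,310,331.11; Unit 5A 1,166,041.02; Unit 2C 2,300,827.87.
At nearest $5: Unit 3A $1,310,330; Unit 5A $1,166,040; Unit 2C $2,300,830. Sum = $4,777,200.
Sum already equals the total — no adjustment.

Unit 3A: $1,310,330 | Unit 5A: $1,166,040 | Unit 2C: $2,300,830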